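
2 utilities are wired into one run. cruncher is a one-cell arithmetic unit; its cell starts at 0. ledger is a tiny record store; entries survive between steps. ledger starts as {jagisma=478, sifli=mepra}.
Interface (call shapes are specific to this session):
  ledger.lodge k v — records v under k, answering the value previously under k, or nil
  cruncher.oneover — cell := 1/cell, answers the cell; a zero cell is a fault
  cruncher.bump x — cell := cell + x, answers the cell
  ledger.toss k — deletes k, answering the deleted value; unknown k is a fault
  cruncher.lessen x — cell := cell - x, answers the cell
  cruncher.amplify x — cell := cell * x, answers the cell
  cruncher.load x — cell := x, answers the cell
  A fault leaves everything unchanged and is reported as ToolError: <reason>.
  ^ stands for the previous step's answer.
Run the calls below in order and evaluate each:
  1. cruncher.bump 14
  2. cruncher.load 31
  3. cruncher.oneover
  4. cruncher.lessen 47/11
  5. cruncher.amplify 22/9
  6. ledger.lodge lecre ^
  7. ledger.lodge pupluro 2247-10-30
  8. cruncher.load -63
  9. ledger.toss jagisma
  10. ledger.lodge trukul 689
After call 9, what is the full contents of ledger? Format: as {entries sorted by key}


Answer: {lecre=-964/93, pupluro=2247-10-30, sifli=mepra}

Derivation:
-- cruncher.bump(14) -> 14
-- cruncher.load(31) -> 31
-- cruncher.oneover() -> 1/31
-- cruncher.lessen(47/11) -> -1446/341
-- cruncher.amplify(22/9) -> -964/93
-- ledger.lodge(lecre, ^) -> nil
-- ledger.lodge(pupluro, 2247-10-30) -> nil
-- cruncher.load(-63) -> -63
-- ledger.toss(jagisma) -> 478
-- ledger.lodge(trukul, 689) -> nil


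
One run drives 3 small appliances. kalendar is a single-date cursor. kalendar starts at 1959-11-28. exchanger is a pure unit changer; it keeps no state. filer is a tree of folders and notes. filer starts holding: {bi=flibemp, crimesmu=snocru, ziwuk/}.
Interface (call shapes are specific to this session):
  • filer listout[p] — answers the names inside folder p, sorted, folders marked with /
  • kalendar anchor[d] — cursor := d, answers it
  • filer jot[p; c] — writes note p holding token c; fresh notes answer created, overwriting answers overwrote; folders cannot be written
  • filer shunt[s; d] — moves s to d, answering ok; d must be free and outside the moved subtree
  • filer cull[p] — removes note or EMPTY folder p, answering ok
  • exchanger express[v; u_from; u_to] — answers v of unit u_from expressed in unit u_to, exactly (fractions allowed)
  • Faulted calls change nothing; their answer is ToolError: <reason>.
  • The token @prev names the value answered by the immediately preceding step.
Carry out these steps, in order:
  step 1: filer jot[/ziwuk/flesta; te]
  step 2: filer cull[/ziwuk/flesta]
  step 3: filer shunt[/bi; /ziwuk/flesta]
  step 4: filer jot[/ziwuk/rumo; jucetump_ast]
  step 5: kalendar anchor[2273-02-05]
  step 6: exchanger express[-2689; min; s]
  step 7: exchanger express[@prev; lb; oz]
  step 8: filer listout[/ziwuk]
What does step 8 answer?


Calling filer jot(p→/ziwuk/flesta, c→te), and get created.
Invoking filer cull(p→/ziwuk/flesta), yielding ok.
I try filer shunt(s→/bi, d→/ziwuk/flesta), and observe ok.
Invoking filer jot(p→/ziwuk/rumo, c→jucetump_ast), giving created.
Next I call kalendar anchor(d→2273-02-05), giving 2273-02-05.
I invoke exchanger express(v→-2689, u_from→min, u_to→s): -161340.
I run exchanger express(v→@prev, u_from→lb, u_to→oz), → -2581440.
I try filer listout(p→/ziwuk): [flesta, rumo].

Answer: [flesta, rumo]


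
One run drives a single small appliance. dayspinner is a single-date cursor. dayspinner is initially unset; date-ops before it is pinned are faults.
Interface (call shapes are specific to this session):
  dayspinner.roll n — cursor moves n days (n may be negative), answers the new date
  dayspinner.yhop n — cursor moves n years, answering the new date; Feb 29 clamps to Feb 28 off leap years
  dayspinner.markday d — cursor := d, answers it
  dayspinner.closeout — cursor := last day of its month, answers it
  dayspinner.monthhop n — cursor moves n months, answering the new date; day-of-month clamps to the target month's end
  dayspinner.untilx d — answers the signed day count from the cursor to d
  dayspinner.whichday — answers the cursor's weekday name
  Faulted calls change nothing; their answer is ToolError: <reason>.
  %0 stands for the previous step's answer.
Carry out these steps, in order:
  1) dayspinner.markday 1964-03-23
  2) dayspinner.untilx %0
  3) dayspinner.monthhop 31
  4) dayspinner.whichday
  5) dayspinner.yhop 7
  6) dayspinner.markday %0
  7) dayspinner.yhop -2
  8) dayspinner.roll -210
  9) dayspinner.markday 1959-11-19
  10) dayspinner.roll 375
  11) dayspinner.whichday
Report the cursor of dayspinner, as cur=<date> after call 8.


Invoking dayspinner.markday(d='1964-03-23'), and see 1964-03-23.
I invoke dayspinner.untilx(d='%0'), and see 0.
I try dayspinner.monthhop(n='31'): 1966-10-23.
I run dayspinner.whichday: Sunday.
Now I run dayspinner.yhop(n='7'), and observe 1973-10-23.
I call dayspinner.markday(d='%0'), yielding 1973-10-23.
Now I run dayspinner.yhop(n='-2'), — result: 1971-10-23.
I use dayspinner.roll(n='-210'), → 1971-03-27.
Using dayspinner.markday(d='1959-11-19'), — result: 1959-11-19.
Using dayspinner.roll(n='375'), giving 1960-11-28.
I call dayspinner.whichday, and observe Monday.

Answer: cur=1971-03-27


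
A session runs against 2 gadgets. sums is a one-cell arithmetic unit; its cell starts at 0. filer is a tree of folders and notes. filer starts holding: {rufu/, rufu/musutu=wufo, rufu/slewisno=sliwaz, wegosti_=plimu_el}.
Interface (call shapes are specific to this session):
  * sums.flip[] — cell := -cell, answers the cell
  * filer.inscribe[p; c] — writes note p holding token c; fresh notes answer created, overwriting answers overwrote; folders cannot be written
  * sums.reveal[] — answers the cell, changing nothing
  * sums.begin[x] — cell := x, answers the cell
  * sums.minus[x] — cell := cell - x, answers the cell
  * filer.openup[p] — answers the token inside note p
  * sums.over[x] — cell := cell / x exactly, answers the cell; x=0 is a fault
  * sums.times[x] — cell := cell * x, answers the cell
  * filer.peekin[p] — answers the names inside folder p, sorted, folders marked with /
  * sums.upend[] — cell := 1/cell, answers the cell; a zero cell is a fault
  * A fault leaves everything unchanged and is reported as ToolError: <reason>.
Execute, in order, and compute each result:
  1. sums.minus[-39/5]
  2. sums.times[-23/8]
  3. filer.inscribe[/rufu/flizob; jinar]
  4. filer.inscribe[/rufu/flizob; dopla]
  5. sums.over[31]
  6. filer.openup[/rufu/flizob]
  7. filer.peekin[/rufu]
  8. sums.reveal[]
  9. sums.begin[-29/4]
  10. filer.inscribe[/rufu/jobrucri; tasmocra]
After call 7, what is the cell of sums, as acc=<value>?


Now I run sums.minus(x=-39/5), and get 39/5.
Using sums.times(x=-23/8), and observe -897/40.
I try filer.inscribe(p=/rufu/flizob, c=jinar), — result: created.
I call filer.inscribe(p=/rufu/flizob, c=dopla), and get overwrote.
Calling sums.over(x=31), which returns -897/1240.
Now I run filer.openup(p=/rufu/flizob), which returns dopla.
Next I call filer.peekin(p=/rufu), and see [flizob, musutu, slewisno].
I run sums.reveal, giving -897/1240.
Next I call sums.begin(x=-29/4), giving -29/4.
Calling filer.inscribe(p=/rufu/jobrucri, c=tasmocra), and see created.

Answer: acc=-897/1240


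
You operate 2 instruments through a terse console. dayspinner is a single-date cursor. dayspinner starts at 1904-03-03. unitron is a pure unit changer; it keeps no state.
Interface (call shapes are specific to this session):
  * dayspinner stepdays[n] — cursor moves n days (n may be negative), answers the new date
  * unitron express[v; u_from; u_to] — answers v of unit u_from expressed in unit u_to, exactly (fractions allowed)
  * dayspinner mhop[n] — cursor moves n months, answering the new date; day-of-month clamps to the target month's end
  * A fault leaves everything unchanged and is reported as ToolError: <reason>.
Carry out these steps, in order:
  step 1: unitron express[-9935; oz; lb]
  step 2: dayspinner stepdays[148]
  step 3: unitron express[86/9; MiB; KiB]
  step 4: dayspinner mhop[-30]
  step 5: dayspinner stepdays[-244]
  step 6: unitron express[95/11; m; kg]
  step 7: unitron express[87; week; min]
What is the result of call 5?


;; unitron express(v: -9935, u_from: oz, u_to: lb) : -9935/16
;; dayspinner stepdays(n: 148) : 1904-07-29
;; unitron express(v: 86/9, u_from: MiB, u_to: KiB) : 88064/9
;; dayspinner mhop(n: -30) : 1902-01-29
;; dayspinner stepdays(n: -244) : 1901-05-30
;; unitron express(v: 95/11, u_from: m, u_to: kg) : ToolError: incompatible units
;; unitron express(v: 87, u_from: week, u_to: min) : 876960

Answer: 1901-05-30


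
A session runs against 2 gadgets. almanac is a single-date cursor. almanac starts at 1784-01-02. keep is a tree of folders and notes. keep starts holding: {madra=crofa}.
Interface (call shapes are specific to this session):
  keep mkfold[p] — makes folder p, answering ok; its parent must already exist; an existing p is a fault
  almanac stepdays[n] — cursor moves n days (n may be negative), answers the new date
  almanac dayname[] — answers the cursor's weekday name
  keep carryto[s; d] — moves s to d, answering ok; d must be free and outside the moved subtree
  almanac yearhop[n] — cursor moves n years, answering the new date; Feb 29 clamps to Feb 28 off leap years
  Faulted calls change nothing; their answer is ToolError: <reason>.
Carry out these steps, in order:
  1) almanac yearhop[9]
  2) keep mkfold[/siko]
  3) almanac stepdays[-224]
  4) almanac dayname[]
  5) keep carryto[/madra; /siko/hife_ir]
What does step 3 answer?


# 1. almanac yearhop(n=9) ~> 1793-01-02
# 2. keep mkfold(p=/siko) ~> ok
# 3. almanac stepdays(n=-224) ~> 1792-05-23
# 4. almanac dayname() ~> Wednesday
# 5. keep carryto(s=/madra, d=/siko/hife_ir) ~> ok

Answer: 1792-05-23


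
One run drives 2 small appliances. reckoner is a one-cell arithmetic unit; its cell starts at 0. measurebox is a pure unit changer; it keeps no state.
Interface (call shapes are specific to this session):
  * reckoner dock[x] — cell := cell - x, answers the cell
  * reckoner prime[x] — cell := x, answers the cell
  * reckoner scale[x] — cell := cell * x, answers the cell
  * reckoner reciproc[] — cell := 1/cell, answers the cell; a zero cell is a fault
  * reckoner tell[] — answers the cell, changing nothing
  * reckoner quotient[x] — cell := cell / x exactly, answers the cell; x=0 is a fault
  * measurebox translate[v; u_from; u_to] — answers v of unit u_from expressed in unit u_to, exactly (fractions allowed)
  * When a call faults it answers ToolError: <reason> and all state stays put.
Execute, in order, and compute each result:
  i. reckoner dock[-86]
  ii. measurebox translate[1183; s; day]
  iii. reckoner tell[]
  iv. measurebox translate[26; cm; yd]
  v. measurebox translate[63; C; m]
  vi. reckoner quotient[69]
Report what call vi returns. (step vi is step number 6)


Answer: 86/69

Derivation:
·→ reckoner dock(-86)
·← 86
·→ measurebox translate(1183, s, day)
·← 1183/86400
·→ reckoner tell()
·← 86
·→ measurebox translate(26, cm, yd)
·← 325/1143
·→ measurebox translate(63, C, m)
·← ToolError: incompatible units
·→ reckoner quotient(69)
·← 86/69


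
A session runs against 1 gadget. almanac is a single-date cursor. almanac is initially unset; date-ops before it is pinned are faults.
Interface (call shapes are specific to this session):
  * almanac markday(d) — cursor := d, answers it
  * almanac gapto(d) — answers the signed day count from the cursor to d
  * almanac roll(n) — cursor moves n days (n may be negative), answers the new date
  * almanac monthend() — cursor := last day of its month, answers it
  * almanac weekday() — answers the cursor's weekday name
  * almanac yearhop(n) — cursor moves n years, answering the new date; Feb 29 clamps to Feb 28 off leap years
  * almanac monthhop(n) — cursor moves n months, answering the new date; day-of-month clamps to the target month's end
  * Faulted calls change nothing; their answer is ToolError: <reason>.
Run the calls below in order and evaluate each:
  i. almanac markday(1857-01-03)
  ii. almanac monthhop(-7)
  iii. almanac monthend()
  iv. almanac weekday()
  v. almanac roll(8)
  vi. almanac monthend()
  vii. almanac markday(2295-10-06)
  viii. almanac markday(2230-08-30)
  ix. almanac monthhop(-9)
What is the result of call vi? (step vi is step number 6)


I invoke almanac markday(d=1857-01-03), → 1857-01-03.
I call almanac monthhop(n=-7): 1856-06-03.
I invoke almanac monthend(), giving 1856-06-30.
Then almanac weekday, and see Monday.
Now I run almanac roll(n=8), — result: 1856-07-08.
Next I call almanac monthend: 1856-07-31.
I try almanac markday(d=2295-10-06), and observe 2295-10-06.
I use almanac markday(d=2230-08-30), which returns 2230-08-30.
Using almanac monthhop(n=-9): 2229-11-30.

Answer: 1856-07-31


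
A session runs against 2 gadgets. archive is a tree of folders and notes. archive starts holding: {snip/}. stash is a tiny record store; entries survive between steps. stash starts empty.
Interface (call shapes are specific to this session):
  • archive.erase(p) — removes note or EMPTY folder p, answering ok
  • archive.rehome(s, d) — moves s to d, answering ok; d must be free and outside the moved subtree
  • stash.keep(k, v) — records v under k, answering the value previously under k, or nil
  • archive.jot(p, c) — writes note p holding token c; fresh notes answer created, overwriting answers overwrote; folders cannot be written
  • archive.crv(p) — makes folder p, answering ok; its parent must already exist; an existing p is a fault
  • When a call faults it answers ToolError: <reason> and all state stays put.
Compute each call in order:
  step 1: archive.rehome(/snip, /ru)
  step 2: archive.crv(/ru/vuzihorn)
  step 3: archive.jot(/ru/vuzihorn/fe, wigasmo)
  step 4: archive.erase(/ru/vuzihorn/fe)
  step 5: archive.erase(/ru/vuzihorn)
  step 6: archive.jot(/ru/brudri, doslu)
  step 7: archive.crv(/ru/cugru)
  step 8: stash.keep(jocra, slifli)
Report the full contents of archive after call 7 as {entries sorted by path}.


~$ rehome /snip /ru
[out] ok
~$ crv /ru/vuzihorn
[out] ok
~$ jot /ru/vuzihorn/fe wigasmo
[out] created
~$ erase /ru/vuzihorn/fe
[out] ok
~$ erase /ru/vuzihorn
[out] ok
~$ jot /ru/brudri doslu
[out] created
~$ crv /ru/cugru
[out] ok
~$ keep jocra slifli
[out] nil

Answer: {ru/, ru/brudri=doslu, ru/cugru/}


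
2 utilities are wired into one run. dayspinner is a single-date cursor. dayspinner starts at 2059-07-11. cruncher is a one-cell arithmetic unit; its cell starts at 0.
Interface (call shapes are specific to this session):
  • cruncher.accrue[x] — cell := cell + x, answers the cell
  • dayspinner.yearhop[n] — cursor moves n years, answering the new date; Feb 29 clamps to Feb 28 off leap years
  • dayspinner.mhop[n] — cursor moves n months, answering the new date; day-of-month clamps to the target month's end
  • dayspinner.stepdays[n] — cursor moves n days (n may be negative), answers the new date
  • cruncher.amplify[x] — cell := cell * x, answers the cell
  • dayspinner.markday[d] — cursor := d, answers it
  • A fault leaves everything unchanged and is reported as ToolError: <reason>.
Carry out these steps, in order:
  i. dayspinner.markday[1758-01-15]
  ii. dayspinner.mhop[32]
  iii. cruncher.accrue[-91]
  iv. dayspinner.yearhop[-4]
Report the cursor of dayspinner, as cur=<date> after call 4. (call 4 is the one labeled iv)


Answer: cur=1756-09-15

Derivation:
→ dayspinner.markday(d→1758-01-15)
← 1758-01-15
→ dayspinner.mhop(n→32)
← 1760-09-15
→ cruncher.accrue(x→-91)
← -91
→ dayspinner.yearhop(n→-4)
← 1756-09-15


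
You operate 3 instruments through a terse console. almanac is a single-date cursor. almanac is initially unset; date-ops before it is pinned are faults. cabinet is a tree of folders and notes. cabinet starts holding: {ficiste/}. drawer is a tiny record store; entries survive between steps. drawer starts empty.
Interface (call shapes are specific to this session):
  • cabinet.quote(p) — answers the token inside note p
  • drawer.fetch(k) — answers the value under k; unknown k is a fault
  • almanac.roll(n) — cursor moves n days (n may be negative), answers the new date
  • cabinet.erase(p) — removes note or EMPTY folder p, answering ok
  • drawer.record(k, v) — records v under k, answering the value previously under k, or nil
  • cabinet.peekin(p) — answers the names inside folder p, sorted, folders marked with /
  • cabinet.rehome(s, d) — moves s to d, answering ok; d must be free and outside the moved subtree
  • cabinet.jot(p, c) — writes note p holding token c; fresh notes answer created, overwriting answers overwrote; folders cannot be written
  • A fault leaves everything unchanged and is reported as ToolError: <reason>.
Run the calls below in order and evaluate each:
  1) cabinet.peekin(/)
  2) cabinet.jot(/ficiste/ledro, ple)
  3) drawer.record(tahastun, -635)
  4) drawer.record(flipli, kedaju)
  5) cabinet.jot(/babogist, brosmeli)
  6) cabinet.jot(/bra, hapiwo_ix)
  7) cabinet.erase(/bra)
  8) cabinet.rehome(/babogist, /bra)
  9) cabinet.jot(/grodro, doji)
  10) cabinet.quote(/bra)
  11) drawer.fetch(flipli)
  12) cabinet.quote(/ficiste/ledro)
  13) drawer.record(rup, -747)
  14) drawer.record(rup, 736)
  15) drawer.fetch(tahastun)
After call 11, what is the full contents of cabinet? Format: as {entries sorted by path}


Answer: {bra=brosmeli, ficiste/, ficiste/ledro=ple, grodro=doji}

Derivation:
>> peekin(p→/)
<< [ficiste/]
>> jot(p→/ficiste/ledro, c→ple)
<< created
>> record(k→tahastun, v→-635)
<< nil
>> record(k→flipli, v→kedaju)
<< nil
>> jot(p→/babogist, c→brosmeli)
<< created
>> jot(p→/bra, c→hapiwo_ix)
<< created
>> erase(p→/bra)
<< ok
>> rehome(s→/babogist, d→/bra)
<< ok
>> jot(p→/grodro, c→doji)
<< created
>> quote(p→/bra)
<< brosmeli
>> fetch(k→flipli)
<< kedaju
>> quote(p→/ficiste/ledro)
<< ple
>> record(k→rup, v→-747)
<< nil
>> record(k→rup, v→736)
<< -747
>> fetch(k→tahastun)
<< -635


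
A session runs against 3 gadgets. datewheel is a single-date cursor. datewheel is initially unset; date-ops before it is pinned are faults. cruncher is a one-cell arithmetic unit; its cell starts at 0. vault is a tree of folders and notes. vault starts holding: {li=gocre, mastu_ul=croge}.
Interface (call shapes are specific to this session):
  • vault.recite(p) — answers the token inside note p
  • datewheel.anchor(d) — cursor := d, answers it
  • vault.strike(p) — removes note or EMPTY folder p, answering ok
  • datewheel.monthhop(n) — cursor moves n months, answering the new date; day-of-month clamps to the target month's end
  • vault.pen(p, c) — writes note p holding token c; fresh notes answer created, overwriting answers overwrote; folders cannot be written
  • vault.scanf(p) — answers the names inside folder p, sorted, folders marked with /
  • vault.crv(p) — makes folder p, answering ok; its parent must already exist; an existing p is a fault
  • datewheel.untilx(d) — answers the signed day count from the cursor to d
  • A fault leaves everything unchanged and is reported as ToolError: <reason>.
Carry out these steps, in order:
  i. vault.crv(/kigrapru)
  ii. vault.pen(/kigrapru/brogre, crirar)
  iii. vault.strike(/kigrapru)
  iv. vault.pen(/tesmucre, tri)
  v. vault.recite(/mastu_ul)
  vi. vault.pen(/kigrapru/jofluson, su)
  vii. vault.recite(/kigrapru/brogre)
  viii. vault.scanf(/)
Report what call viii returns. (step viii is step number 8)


·→ vault.crv(p→/kigrapru)
·← ok
·→ vault.pen(p→/kigrapru/brogre, c→crirar)
·← created
·→ vault.strike(p→/kigrapru)
·← ToolError: not empty
·→ vault.pen(p→/tesmucre, c→tri)
·← created
·→ vault.recite(p→/mastu_ul)
·← croge
·→ vault.pen(p→/kigrapru/jofluson, c→su)
·← created
·→ vault.recite(p→/kigrapru/brogre)
·← crirar
·→ vault.scanf(p→/)
·← [kigrapru/, li, mastu_ul, tesmucre]

Answer: [kigrapru/, li, mastu_ul, tesmucre]


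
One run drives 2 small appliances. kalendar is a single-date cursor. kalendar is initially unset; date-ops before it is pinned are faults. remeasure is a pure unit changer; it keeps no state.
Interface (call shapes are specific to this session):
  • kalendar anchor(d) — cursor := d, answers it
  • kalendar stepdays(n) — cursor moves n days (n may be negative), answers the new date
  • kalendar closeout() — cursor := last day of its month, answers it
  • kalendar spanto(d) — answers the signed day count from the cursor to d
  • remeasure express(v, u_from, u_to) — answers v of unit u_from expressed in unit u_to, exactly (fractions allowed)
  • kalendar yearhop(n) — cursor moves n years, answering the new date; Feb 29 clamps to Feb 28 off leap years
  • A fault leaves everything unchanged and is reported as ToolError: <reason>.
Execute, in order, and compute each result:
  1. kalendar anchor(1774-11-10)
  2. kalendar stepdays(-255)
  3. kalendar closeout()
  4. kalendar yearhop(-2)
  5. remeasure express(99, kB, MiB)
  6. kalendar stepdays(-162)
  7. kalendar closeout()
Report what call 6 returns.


Answer: 1771-09-19

Derivation:
→ kalendar anchor(d=1774-11-10)
← 1774-11-10
→ kalendar stepdays(n=-255)
← 1774-02-28
→ kalendar closeout()
← 1774-02-28
→ kalendar yearhop(n=-2)
← 1772-02-28
→ remeasure express(v=99, u_from=kB, u_to=MiB)
← 12375/131072
→ kalendar stepdays(n=-162)
← 1771-09-19
→ kalendar closeout()
← 1771-09-30


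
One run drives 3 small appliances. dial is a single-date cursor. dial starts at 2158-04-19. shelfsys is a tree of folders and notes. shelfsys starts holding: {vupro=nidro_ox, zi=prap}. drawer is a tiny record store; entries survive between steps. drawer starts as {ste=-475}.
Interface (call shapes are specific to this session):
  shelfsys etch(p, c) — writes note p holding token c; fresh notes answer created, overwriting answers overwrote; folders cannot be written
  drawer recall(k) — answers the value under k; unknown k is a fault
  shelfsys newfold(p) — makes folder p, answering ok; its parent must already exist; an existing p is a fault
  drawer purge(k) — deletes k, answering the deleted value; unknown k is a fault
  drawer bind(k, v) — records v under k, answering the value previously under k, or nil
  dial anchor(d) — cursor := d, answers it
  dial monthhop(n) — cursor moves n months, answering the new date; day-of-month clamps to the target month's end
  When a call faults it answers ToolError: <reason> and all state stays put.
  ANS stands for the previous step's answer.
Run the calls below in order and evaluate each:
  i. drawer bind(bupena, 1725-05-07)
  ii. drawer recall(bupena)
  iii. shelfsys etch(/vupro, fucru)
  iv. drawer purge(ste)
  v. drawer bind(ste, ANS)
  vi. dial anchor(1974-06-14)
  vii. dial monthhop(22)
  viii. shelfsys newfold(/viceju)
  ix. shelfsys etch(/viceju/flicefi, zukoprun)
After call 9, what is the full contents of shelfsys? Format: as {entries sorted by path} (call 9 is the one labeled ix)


Answer: {viceju/, viceju/flicefi=zukoprun, vupro=fucru, zi=prap}

Derivation:
! 1. drawer bind(bupena, 1725-05-07) : nil
! 2. drawer recall(bupena) : 1725-05-07
! 3. shelfsys etch(/vupro, fucru) : overwrote
! 4. drawer purge(ste) : -475
! 5. drawer bind(ste, ANS) : nil
! 6. dial anchor(1974-06-14) : 1974-06-14
! 7. dial monthhop(22) : 1976-04-14
! 8. shelfsys newfold(/viceju) : ok
! 9. shelfsys etch(/viceju/flicefi, zukoprun) : created


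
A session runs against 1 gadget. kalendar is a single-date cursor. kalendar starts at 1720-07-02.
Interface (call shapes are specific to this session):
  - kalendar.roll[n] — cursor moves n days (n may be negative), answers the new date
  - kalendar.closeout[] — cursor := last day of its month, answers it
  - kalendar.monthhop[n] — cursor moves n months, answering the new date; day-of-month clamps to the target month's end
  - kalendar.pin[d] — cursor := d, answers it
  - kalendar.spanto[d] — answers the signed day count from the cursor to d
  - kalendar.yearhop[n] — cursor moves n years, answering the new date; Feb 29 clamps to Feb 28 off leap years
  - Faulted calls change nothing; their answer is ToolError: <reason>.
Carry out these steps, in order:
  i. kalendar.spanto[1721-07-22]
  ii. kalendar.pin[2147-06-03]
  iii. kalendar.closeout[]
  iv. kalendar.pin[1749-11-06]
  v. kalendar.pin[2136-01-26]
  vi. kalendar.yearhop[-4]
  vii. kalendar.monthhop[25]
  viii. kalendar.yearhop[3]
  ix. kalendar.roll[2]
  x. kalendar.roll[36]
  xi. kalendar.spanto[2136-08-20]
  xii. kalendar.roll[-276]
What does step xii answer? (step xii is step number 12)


Answer: 2136-07-03

Derivation:
# kalendar.spanto(d='1721-07-22') => 385
# kalendar.pin(d='2147-06-03') => 2147-06-03
# kalendar.closeout() => 2147-06-30
# kalendar.pin(d='1749-11-06') => 1749-11-06
# kalendar.pin(d='2136-01-26') => 2136-01-26
# kalendar.yearhop(n='-4') => 2132-01-26
# kalendar.monthhop(n='25') => 2134-02-26
# kalendar.yearhop(n='3') => 2137-02-26
# kalendar.roll(n='2') => 2137-02-28
# kalendar.roll(n='36') => 2137-04-05
# kalendar.spanto(d='2136-08-20') => -228
# kalendar.roll(n='-276') => 2136-07-03


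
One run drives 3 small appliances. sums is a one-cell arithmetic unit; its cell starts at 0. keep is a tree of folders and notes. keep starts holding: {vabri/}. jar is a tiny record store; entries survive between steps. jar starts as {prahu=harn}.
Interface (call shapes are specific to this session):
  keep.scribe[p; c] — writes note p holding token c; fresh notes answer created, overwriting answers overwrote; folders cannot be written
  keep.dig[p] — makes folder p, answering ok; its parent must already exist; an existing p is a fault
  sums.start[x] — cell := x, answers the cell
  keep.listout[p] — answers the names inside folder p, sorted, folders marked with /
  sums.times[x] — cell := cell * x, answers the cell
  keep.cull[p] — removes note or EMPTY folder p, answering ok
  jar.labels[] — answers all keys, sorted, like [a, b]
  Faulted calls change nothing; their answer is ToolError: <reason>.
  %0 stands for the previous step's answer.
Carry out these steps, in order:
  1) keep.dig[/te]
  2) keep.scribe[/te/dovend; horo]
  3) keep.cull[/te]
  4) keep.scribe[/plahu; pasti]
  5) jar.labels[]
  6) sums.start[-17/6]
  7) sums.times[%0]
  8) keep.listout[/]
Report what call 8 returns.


Answer: [plahu, te/, vabri/]

Derivation:
==> dig(p: /te)
<== ok
==> scribe(p: /te/dovend, c: horo)
<== created
==> cull(p: /te)
<== ToolError: not empty
==> scribe(p: /plahu, c: pasti)
<== created
==> labels()
<== [prahu]
==> start(x: -17/6)
<== -17/6
==> times(x: %0)
<== 289/36
==> listout(p: /)
<== [plahu, te/, vabri/]


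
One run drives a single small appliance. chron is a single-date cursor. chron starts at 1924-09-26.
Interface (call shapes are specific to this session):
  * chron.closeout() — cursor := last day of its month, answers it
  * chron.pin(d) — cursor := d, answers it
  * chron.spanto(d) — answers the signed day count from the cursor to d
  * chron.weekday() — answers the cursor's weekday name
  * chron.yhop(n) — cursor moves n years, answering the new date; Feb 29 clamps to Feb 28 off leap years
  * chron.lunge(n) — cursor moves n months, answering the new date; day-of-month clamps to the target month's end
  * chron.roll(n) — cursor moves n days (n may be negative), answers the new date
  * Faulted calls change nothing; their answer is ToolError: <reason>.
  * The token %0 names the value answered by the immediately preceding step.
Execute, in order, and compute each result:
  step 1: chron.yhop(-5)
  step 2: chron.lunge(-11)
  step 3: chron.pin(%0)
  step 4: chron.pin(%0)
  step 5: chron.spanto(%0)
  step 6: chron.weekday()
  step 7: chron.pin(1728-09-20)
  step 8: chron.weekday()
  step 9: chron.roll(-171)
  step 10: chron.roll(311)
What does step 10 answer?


Step: yhop[-5]
Result: 1919-09-26
Step: lunge[-11]
Result: 1918-10-26
Step: pin[%0]
Result: 1918-10-26
Step: pin[%0]
Result: 1918-10-26
Step: spanto[%0]
Result: 0
Step: weekday[]
Result: Saturday
Step: pin[1728-09-20]
Result: 1728-09-20
Step: weekday[]
Result: Monday
Step: roll[-171]
Result: 1728-04-02
Step: roll[311]
Result: 1729-02-07

Answer: 1729-02-07


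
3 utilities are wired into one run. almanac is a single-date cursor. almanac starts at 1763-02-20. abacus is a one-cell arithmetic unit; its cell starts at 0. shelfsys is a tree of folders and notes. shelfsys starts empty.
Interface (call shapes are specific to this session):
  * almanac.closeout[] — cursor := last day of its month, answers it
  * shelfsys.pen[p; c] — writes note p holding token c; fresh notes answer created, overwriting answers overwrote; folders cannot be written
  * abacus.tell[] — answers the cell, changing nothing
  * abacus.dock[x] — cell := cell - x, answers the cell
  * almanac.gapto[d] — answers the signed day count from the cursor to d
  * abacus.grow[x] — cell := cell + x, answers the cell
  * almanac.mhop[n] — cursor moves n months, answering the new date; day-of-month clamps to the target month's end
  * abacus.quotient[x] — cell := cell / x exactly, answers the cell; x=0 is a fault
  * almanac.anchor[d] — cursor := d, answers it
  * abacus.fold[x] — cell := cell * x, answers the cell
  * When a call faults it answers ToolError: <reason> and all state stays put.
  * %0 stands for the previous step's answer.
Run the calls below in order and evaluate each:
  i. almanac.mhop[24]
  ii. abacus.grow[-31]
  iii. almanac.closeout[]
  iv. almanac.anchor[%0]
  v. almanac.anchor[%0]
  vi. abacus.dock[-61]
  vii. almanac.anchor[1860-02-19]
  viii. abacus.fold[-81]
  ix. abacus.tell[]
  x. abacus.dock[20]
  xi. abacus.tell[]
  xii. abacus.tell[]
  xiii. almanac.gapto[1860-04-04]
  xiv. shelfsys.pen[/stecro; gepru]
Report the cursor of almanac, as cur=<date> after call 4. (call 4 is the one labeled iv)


Answer: cur=1765-02-28

Derivation:
[in] almanac.mhop n=24
[out] 1765-02-20
[in] abacus.grow x=-31
[out] -31
[in] almanac.closeout
[out] 1765-02-28
[in] almanac.anchor d=%0
[out] 1765-02-28
[in] almanac.anchor d=%0
[out] 1765-02-28
[in] abacus.dock x=-61
[out] 30
[in] almanac.anchor d=1860-02-19
[out] 1860-02-19
[in] abacus.fold x=-81
[out] -2430
[in] abacus.tell
[out] -2430
[in] abacus.dock x=20
[out] -2450
[in] abacus.tell
[out] -2450
[in] abacus.tell
[out] -2450
[in] almanac.gapto d=1860-04-04
[out] 45
[in] shelfsys.pen p=/stecro c=gepru
[out] created


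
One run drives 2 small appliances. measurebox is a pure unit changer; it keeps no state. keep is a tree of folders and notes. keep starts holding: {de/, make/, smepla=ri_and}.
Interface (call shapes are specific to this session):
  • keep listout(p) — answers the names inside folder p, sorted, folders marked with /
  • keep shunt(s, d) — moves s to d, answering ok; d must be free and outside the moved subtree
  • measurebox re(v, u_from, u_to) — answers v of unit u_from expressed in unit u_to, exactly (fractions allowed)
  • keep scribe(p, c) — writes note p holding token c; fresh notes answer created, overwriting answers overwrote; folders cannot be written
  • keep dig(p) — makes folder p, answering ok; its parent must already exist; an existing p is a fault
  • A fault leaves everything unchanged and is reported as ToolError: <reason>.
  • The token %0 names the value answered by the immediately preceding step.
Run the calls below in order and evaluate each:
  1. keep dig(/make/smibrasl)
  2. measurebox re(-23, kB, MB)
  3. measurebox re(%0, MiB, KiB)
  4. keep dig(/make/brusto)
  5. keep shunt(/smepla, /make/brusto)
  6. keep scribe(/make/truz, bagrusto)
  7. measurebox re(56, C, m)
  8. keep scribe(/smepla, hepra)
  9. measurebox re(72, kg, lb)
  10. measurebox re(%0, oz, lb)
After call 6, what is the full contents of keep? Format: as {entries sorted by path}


Answer: {de/, make/, make/brusto/, make/smibrasl/, make/truz=bagrusto, smepla=ri_and}

Derivation:
I try keep dig(/make/smibrasl), and see ok.
Next I call measurebox re(-23, kB, MB), which returns -23/1000.
I invoke measurebox re(%0, MiB, KiB), giving -2944/125.
I call keep dig(/make/brusto): ok.
I try keep shunt(/smepla, /make/brusto), and get ToolError: exists.
I call keep scribe(/make/truz, bagrusto), giving created.
Now I run measurebox re(56, C, m): ToolError: incompatible units.
I use keep scribe(/smepla, hepra), → overwrote.
I call measurebox re(72, kg, lb), which returns 7200000000/45359237.
I call measurebox re(%0, oz, lb): 450000000/45359237.


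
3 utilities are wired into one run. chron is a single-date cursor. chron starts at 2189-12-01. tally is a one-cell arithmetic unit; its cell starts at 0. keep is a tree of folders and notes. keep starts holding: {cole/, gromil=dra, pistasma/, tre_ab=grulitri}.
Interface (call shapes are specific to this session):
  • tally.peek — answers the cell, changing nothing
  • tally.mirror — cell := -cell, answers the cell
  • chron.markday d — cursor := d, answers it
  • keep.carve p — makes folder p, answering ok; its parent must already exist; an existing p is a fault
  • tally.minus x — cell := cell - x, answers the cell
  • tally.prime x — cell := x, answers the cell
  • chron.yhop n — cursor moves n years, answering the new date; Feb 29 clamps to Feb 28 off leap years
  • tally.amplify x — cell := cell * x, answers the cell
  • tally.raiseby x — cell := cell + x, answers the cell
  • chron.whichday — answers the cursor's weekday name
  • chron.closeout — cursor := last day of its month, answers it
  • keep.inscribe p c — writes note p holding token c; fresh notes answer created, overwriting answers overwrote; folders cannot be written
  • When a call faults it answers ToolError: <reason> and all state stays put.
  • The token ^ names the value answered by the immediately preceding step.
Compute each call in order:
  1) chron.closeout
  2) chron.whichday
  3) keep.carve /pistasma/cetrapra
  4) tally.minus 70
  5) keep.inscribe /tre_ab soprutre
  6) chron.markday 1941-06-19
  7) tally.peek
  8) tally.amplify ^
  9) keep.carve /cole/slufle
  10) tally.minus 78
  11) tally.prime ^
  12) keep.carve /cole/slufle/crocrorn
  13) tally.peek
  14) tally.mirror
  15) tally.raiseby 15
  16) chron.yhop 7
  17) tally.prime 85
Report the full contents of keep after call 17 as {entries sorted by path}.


Answer: {cole/, cole/slufle/, cole/slufle/crocrorn/, gromil=dra, pistasma/, pistasma/cetrapra/, tre_ab=soprutre}

Derivation:
~$ chron.closeout
  2189-12-31
~$ chron.whichday
  Thursday
~$ keep.carve p=/pistasma/cetrapra
  ok
~$ tally.minus x=70
  -70
~$ keep.inscribe p=/tre_ab c=soprutre
  overwrote
~$ chron.markday d=1941-06-19
  1941-06-19
~$ tally.peek
  -70
~$ tally.amplify x=^
  4900
~$ keep.carve p=/cole/slufle
  ok
~$ tally.minus x=78
  4822
~$ tally.prime x=^
  4822
~$ keep.carve p=/cole/slufle/crocrorn
  ok
~$ tally.peek
  4822
~$ tally.mirror
  -4822
~$ tally.raiseby x=15
  -4807
~$ chron.yhop n=7
  1948-06-19
~$ tally.prime x=85
  85


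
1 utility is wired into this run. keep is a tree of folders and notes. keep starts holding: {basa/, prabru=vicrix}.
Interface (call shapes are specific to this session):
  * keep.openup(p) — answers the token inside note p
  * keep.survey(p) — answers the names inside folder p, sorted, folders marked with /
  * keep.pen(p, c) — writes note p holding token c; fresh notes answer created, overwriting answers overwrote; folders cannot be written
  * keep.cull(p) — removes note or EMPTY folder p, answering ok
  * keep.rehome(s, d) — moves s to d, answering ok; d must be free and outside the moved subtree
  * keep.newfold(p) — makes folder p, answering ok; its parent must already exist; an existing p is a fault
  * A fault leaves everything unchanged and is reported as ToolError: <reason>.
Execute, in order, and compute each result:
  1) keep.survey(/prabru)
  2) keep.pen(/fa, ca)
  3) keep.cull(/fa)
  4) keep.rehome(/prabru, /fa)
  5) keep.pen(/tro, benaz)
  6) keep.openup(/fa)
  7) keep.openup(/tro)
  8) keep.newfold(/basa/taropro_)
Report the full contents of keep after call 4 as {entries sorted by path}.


Answer: {basa/, fa=vicrix}

Derivation:
==> survey(p: /prabru)
<== ToolError: not a directory
==> pen(p: /fa, c: ca)
<== created
==> cull(p: /fa)
<== ok
==> rehome(s: /prabru, d: /fa)
<== ok
==> pen(p: /tro, c: benaz)
<== created
==> openup(p: /fa)
<== vicrix
==> openup(p: /tro)
<== benaz
==> newfold(p: /basa/taropro_)
<== ok


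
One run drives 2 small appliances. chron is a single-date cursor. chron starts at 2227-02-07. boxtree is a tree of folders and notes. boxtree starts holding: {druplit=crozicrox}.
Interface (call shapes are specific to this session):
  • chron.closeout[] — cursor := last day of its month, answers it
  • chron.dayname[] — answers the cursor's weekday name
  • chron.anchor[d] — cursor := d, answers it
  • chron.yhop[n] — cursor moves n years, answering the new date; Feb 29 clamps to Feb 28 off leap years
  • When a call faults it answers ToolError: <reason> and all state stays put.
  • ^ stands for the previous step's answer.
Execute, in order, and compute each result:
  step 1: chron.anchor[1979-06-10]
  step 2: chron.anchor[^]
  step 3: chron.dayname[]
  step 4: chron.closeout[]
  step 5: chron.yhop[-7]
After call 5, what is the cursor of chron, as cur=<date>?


Answer: cur=1972-06-30

Derivation:
% 1. anchor(d: 1979-06-10) => 1979-06-10
% 2. anchor(d: ^) => 1979-06-10
% 3. dayname() => Sunday
% 4. closeout() => 1979-06-30
% 5. yhop(n: -7) => 1972-06-30


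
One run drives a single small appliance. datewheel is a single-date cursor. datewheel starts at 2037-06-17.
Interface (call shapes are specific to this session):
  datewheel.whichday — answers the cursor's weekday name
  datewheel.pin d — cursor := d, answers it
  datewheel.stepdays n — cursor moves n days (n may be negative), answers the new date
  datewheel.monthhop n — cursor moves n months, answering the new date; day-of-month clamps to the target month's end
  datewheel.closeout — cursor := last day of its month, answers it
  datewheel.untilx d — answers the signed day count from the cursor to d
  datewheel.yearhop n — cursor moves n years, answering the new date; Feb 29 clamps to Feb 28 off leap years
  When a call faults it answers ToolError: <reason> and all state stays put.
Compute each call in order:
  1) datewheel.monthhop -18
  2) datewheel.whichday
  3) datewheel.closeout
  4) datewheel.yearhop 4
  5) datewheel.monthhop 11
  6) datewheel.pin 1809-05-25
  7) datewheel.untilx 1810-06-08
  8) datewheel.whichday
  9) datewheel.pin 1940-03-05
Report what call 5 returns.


Answer: 2040-11-30

Derivation:
# 1. monthhop(n: -18) => 2035-12-17
# 2. whichday() => Monday
# 3. closeout() => 2035-12-31
# 4. yearhop(n: 4) => 2039-12-31
# 5. monthhop(n: 11) => 2040-11-30
# 6. pin(d: 1809-05-25) => 1809-05-25
# 7. untilx(d: 1810-06-08) => 379
# 8. whichday() => Thursday
# 9. pin(d: 1940-03-05) => 1940-03-05


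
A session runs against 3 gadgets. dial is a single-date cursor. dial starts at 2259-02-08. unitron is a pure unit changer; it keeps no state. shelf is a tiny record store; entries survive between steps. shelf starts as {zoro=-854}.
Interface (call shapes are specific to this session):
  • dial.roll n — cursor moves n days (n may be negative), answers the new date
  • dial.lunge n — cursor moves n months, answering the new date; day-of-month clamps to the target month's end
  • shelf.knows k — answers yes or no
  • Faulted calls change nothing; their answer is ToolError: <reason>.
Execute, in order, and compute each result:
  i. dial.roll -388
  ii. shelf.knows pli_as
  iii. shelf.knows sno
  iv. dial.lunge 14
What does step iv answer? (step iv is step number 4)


>>> dial.roll -388
[out] 2258-01-16
>>> shelf.knows pli_as
[out] no
>>> shelf.knows sno
[out] no
>>> dial.lunge 14
[out] 2259-03-16

Answer: 2259-03-16
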